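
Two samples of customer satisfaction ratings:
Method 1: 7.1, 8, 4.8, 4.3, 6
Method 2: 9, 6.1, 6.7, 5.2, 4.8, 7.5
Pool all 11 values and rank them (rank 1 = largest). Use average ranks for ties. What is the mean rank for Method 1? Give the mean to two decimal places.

Sorted (descending): 9, 8, 7.5, 7.1, 6.7, 6.1, 6, 5.2, 4.8, 4.8, 4.3
The 2 values of 4.8 occupy positions 9–10 → average rank (9+10)/2 = 9.5.
Method 1 values → pooled ranks: 7.1→4, 8→2, 4.8→9.5, 4.3→11, 6→7
Mean rank = (4 + 2 + 9.5 + 11 + 7) / 5 = 6.70

6.70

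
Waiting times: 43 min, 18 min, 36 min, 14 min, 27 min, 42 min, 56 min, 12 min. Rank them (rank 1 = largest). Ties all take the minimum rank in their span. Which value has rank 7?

14

Sorted (descending): 56, 43, 42, 36, 27, 18, 14, 12
No ties — each value takes its position as its rank.
Rank 7 → value 14.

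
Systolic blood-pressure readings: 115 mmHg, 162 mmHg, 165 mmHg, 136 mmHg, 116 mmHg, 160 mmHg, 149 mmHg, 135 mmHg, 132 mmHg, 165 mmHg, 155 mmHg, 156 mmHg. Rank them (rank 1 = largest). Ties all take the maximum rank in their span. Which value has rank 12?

115

Sorted (descending): 165, 165, 162, 160, 156, 155, 149, 136, 135, 132, 116, 115
The 2 values of 165 occupy positions 1–2 → each gets rank 2.
Rank 12 → value 115.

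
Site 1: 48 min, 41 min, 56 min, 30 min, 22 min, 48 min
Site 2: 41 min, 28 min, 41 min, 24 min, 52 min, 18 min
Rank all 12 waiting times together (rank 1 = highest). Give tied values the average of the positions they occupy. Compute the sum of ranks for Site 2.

Sorted (descending): 56, 52, 48, 48, 41, 41, 41, 30, 28, 24, 22, 18
The 2 values of 48 occupy positions 3–4 → average rank (3+4)/2 = 3.5.
The 3 values of 41 occupy positions 5–7 → average rank 6.
Site 2 values → pooled ranks: 41→6, 28→9, 41→6, 24→10, 52→2, 18→12
Rank sum = 6 + 9 + 6 + 10 + 2 + 12 = 45

45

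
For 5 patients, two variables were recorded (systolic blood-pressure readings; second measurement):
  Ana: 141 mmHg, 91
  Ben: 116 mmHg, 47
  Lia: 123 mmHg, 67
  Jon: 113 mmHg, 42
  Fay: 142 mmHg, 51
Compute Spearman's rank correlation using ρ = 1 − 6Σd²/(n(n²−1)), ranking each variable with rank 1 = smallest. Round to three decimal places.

Ranks of variable 1: 4, 2, 3, 1, 5
Ranks of variable 2: 5, 2, 4, 1, 3
d = r₁ − r₂: -1, 0, -1, 0, 2
d²: 1, 0, 1, 0, 4; Σd² = 6
ρ = 1 − 6·6/(5·24) = 1 − 36/120 = 0.700

0.700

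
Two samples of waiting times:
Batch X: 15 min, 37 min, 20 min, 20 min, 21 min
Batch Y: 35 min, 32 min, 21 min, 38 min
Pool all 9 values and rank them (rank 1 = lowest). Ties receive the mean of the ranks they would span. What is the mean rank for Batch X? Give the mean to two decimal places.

Sorted (ascending): 15, 20, 20, 21, 21, 32, 35, 37, 38
The 2 values of 20 occupy positions 2–3 → average rank (2+3)/2 = 2.5.
The 2 values of 21 occupy positions 4–5 → average rank (4+5)/2 = 4.5.
Batch X values → pooled ranks: 15→1, 37→8, 20→2.5, 20→2.5, 21→4.5
Mean rank = (1 + 8 + 2.5 + 2.5 + 4.5) / 5 = 3.70

3.70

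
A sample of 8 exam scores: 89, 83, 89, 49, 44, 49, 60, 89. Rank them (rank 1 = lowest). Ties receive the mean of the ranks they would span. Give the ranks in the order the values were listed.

Sorted (ascending): 44, 49, 49, 60, 83, 89, 89, 89
The 2 values of 49 occupy positions 2–3 → average rank (2+3)/2 = 2.5.
The 3 values of 89 occupy positions 6–8 → average rank 7.

7, 5, 7, 2.5, 1, 2.5, 4, 7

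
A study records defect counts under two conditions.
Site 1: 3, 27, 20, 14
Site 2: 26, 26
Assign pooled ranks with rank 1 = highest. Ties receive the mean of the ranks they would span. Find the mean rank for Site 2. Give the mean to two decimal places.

Sorted (descending): 27, 26, 26, 20, 14, 3
The 2 values of 26 occupy positions 2–3 → average rank (2+3)/2 = 2.5.
Site 2 values → pooled ranks: 26→2.5, 26→2.5
Mean rank = (2.5 + 2.5) / 2 = 2.50

2.50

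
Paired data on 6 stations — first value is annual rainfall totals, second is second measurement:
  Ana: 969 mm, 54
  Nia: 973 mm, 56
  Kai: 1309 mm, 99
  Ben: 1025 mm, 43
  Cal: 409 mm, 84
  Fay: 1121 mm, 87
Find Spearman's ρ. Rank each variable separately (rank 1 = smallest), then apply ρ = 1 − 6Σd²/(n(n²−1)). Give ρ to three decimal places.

0.486

Ranks of variable 1: 2, 3, 6, 4, 1, 5
Ranks of variable 2: 2, 3, 6, 1, 4, 5
d = r₁ − r₂: 0, 0, 0, 3, -3, 0
d²: 0, 0, 0, 9, 9, 0; Σd² = 18
ρ = 1 − 6·18/(6·35) = 1 − 108/210 = 0.486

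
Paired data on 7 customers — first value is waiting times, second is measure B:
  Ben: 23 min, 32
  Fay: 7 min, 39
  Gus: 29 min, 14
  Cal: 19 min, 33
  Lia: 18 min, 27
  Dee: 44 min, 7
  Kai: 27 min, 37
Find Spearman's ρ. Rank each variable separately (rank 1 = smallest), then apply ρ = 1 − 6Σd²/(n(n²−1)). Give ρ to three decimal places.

-0.679

Ranks of variable 1: 4, 1, 6, 3, 2, 7, 5
Ranks of variable 2: 4, 7, 2, 5, 3, 1, 6
d = r₁ − r₂: 0, -6, 4, -2, -1, 6, -1
d²: 0, 36, 16, 4, 1, 36, 1; Σd² = 94
ρ = 1 − 6·94/(7·48) = 1 − 564/336 = -0.679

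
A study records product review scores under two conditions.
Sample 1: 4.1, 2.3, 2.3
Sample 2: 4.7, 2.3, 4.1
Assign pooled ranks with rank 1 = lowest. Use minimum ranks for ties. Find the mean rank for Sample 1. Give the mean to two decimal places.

2.00

Sorted (ascending): 2.3, 2.3, 2.3, 4.1, 4.1, 4.7
The 3 values of 2.3 occupy positions 1–3 → each gets rank 1.
The 2 values of 4.1 occupy positions 4–5 → each gets rank 4.
Sample 1 values → pooled ranks: 4.1→4, 2.3→1, 2.3→1
Mean rank = (4 + 1 + 1) / 3 = 2.00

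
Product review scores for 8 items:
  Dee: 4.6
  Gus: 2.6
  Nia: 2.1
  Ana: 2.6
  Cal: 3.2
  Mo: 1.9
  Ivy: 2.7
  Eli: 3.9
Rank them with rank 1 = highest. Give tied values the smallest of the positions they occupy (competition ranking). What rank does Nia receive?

7

Sorted (descending): 4.6, 3.9, 3.2, 2.7, 2.6, 2.6, 2.1, 1.9
The 2 values of 2.6 occupy positions 5–6 → each gets rank 5.
Nia has value 2.1 → rank 7.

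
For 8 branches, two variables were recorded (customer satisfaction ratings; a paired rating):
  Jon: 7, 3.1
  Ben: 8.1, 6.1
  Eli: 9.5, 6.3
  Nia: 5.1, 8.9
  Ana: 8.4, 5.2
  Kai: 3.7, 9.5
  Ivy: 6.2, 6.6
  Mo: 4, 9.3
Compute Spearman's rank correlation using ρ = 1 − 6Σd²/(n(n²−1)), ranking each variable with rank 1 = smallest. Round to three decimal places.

Ranks of variable 1: 5, 6, 8, 3, 7, 1, 4, 2
Ranks of variable 2: 1, 3, 4, 6, 2, 8, 5, 7
d = r₁ − r₂: 4, 3, 4, -3, 5, -7, -1, -5
d²: 16, 9, 16, 9, 25, 49, 1, 25; Σd² = 150
ρ = 1 − 6·150/(8·63) = 1 − 900/504 = -0.786

-0.786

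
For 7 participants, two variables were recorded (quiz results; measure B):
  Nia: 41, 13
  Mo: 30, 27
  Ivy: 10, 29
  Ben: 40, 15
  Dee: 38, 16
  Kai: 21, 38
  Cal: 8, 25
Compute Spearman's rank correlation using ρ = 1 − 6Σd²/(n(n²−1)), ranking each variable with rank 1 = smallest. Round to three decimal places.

-0.750

Ranks of variable 1: 7, 4, 2, 6, 5, 3, 1
Ranks of variable 2: 1, 5, 6, 2, 3, 7, 4
d = r₁ − r₂: 6, -1, -4, 4, 2, -4, -3
d²: 36, 1, 16, 16, 4, 16, 9; Σd² = 98
ρ = 1 − 6·98/(7·48) = 1 − 588/336 = -0.750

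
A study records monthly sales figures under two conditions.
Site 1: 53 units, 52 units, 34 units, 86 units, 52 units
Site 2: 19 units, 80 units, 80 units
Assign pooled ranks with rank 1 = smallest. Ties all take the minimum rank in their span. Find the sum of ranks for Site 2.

Sorted (ascending): 19, 34, 52, 52, 53, 80, 80, 86
The 2 values of 52 occupy positions 3–4 → each gets rank 3.
The 2 values of 80 occupy positions 6–7 → each gets rank 6.
Site 2 values → pooled ranks: 19→1, 80→6, 80→6
Rank sum = 1 + 6 + 6 = 13

13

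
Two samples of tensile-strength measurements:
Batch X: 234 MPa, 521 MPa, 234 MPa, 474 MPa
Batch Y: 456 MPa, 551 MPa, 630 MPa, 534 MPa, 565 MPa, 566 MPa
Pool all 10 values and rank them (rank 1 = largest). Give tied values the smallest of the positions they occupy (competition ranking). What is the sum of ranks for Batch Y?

Sorted (descending): 630, 566, 565, 551, 534, 521, 474, 456, 234, 234
The 2 values of 234 occupy positions 9–10 → each gets rank 9.
Batch Y values → pooled ranks: 456→8, 551→4, 630→1, 534→5, 565→3, 566→2
Rank sum = 8 + 4 + 1 + 5 + 3 + 2 = 23

23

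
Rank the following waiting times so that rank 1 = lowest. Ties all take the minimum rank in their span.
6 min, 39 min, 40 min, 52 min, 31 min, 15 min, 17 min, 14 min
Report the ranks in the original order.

1, 6, 7, 8, 5, 3, 4, 2

Sorted (ascending): 6, 14, 15, 17, 31, 39, 40, 52
No ties — each value takes its position as its rank.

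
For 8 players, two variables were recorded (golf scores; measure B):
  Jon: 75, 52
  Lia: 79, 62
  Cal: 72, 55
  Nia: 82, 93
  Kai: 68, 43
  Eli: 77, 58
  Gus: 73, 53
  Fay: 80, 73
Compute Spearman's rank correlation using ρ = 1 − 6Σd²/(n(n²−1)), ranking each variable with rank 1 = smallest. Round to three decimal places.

0.905

Ranks of variable 1: 4, 6, 2, 8, 1, 5, 3, 7
Ranks of variable 2: 2, 6, 4, 8, 1, 5, 3, 7
d = r₁ − r₂: 2, 0, -2, 0, 0, 0, 0, 0
d²: 4, 0, 4, 0, 0, 0, 0, 0; Σd² = 8
ρ = 1 − 6·8/(8·63) = 1 − 48/504 = 0.905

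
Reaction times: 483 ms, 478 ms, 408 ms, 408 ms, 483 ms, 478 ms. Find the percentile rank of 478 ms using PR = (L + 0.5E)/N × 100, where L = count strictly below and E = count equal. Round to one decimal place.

N = 6.
Strictly below 478: 2. Equal to 478: 2.
PR = (2 + 0.5·2)/6 × 100 = 50.0

50.0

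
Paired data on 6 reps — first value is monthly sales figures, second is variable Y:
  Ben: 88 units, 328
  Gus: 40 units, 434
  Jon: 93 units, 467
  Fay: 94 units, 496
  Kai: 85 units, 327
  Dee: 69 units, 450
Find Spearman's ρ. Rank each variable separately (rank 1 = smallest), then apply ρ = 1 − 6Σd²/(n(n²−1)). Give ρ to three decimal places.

Ranks of variable 1: 4, 1, 5, 6, 3, 2
Ranks of variable 2: 2, 3, 5, 6, 1, 4
d = r₁ − r₂: 2, -2, 0, 0, 2, -2
d²: 4, 4, 0, 0, 4, 4; Σd² = 16
ρ = 1 − 6·16/(6·35) = 1 − 96/210 = 0.543

0.543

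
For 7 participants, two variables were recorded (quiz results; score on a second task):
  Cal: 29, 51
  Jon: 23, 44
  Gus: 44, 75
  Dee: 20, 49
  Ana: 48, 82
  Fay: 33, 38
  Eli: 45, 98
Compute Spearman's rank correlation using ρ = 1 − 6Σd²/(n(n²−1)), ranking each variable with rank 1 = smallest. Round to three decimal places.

0.714

Ranks of variable 1: 3, 2, 5, 1, 7, 4, 6
Ranks of variable 2: 4, 2, 5, 3, 6, 1, 7
d = r₁ − r₂: -1, 0, 0, -2, 1, 3, -1
d²: 1, 0, 0, 4, 1, 9, 1; Σd² = 16
ρ = 1 − 6·16/(7·48) = 1 − 96/336 = 0.714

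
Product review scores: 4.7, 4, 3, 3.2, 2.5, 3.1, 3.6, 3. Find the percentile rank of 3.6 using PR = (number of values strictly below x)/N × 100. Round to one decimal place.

62.5

N = 8.
Strictly below 3.6: 5. Equal to 3.6: 1.
PR = 5/8 × 100 = 62.5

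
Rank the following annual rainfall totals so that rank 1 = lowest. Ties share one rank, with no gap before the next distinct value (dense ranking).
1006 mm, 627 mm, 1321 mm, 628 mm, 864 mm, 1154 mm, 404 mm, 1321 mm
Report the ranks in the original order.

Sorted (ascending): 404, 627, 628, 864, 1006, 1154, 1321, 1321
The 2 values of 1321 share dense rank 7.
Remaining distinct values take the next consecutive integers.

5, 2, 7, 3, 4, 6, 1, 7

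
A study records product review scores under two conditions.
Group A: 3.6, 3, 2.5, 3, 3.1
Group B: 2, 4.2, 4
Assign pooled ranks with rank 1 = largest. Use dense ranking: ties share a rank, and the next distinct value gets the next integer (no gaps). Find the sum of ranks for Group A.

23

Sorted (descending): 4.2, 4, 3.6, 3.1, 3, 3, 2.5, 2
The 2 values of 3 share dense rank 5.
Remaining distinct values take the next consecutive integers.
Group A values → pooled ranks: 3.6→3, 3→5, 2.5→6, 3→5, 3.1→4
Rank sum = 3 + 5 + 6 + 5 + 4 = 23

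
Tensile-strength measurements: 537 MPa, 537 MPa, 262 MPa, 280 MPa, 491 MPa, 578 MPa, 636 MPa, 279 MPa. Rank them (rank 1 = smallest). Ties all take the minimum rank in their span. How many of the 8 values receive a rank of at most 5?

6

Sorted (ascending): 262, 279, 280, 491, 537, 537, 578, 636
The 2 values of 537 occupy positions 5–6 → each gets rank 5.
Ranks ≤ 5: {1, 2, 3, 4, 5, 5} → 6 values.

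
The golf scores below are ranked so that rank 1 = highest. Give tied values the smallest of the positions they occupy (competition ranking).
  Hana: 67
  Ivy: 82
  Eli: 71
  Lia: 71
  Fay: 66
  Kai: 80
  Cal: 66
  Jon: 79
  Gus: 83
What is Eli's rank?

5

Sorted (descending): 83, 82, 80, 79, 71, 71, 67, 66, 66
The 2 values of 71 occupy positions 5–6 → each gets rank 5.
The 2 values of 66 occupy positions 8–9 → each gets rank 8.
Eli has value 71 → rank 5.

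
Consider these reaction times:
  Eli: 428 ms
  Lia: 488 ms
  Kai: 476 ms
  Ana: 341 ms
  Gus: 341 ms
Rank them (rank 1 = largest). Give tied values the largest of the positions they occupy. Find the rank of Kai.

Sorted (descending): 488, 476, 428, 341, 341
The 2 values of 341 occupy positions 4–5 → each gets rank 5.
Kai has value 476 ms → rank 2.

2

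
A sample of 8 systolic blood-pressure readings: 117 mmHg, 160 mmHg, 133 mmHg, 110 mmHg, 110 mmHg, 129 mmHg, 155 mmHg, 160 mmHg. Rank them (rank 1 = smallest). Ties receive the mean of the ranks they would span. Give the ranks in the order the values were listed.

3, 7.5, 5, 1.5, 1.5, 4, 6, 7.5

Sorted (ascending): 110, 110, 117, 129, 133, 155, 160, 160
The 2 values of 110 occupy positions 1–2 → average rank (1+2)/2 = 1.5.
The 2 values of 160 occupy positions 7–8 → average rank (7+8)/2 = 7.5.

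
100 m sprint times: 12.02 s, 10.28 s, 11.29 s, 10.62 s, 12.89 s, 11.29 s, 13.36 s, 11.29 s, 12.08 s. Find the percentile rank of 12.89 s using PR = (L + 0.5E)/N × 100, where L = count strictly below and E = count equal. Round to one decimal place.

83.3

N = 9.
Strictly below 12.89: 7. Equal to 12.89: 1.
PR = (7 + 0.5·1)/9 × 100 = 83.3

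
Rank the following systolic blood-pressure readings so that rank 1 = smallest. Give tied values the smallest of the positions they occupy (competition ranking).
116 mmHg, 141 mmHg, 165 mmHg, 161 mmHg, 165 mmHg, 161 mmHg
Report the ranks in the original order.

Sorted (ascending): 116, 141, 161, 161, 165, 165
The 2 values of 161 occupy positions 3–4 → each gets rank 3.
The 2 values of 165 occupy positions 5–6 → each gets rank 5.

1, 2, 5, 3, 5, 3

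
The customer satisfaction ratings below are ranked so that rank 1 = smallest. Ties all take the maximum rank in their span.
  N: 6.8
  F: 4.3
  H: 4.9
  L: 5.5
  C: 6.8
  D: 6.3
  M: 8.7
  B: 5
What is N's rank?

Sorted (ascending): 4.3, 4.9, 5, 5.5, 6.3, 6.8, 6.8, 8.7
The 2 values of 6.8 occupy positions 6–7 → each gets rank 7.
N has value 6.8 → rank 7.

7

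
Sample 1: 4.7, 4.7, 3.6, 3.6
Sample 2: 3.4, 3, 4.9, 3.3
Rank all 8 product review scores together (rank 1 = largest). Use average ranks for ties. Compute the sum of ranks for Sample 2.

Sorted (descending): 4.9, 4.7, 4.7, 3.6, 3.6, 3.4, 3.3, 3
The 2 values of 4.7 occupy positions 2–3 → average rank (2+3)/2 = 2.5.
The 2 values of 3.6 occupy positions 4–5 → average rank (4+5)/2 = 4.5.
Sample 2 values → pooled ranks: 3.4→6, 3→8, 4.9→1, 3.3→7
Rank sum = 6 + 8 + 1 + 7 = 22

22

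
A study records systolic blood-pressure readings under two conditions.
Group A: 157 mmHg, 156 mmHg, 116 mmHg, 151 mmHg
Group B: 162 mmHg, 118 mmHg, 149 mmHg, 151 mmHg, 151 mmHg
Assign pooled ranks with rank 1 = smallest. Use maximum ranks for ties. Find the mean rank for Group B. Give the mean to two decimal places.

5.20

Sorted (ascending): 116, 118, 149, 151, 151, 151, 156, 157, 162
The 3 values of 151 occupy positions 4–6 → each gets rank 6.
Group B values → pooled ranks: 162→9, 118→2, 149→3, 151→6, 151→6
Mean rank = (9 + 2 + 3 + 6 + 6) / 5 = 5.20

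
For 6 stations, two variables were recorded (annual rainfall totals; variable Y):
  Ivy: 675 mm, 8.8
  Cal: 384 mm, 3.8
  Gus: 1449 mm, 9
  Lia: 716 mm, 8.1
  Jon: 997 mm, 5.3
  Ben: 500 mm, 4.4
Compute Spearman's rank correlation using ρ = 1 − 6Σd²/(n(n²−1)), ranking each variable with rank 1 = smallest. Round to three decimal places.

0.771

Ranks of variable 1: 3, 1, 6, 4, 5, 2
Ranks of variable 2: 5, 1, 6, 4, 3, 2
d = r₁ − r₂: -2, 0, 0, 0, 2, 0
d²: 4, 0, 0, 0, 4, 0; Σd² = 8
ρ = 1 − 6·8/(6·35) = 1 − 48/210 = 0.771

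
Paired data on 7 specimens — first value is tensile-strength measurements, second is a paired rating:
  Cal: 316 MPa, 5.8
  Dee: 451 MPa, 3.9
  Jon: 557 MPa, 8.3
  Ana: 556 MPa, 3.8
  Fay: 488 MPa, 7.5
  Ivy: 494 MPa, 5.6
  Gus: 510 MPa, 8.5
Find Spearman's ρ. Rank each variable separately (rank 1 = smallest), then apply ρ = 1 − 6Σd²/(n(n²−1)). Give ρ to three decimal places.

Ranks of variable 1: 1, 2, 7, 6, 3, 4, 5
Ranks of variable 2: 4, 2, 6, 1, 5, 3, 7
d = r₁ − r₂: -3, 0, 1, 5, -2, 1, -2
d²: 9, 0, 1, 25, 4, 1, 4; Σd² = 44
ρ = 1 − 6·44/(7·48) = 1 − 264/336 = 0.214

0.214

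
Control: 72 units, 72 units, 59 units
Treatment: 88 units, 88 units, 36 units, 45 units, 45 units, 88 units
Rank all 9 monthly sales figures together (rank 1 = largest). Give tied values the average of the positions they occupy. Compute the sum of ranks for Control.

Sorted (descending): 88, 88, 88, 72, 72, 59, 45, 45, 36
The 3 values of 88 occupy positions 1–3 → average rank 2.
The 2 values of 72 occupy positions 4–5 → average rank (4+5)/2 = 4.5.
The 2 values of 45 occupy positions 7–8 → average rank (7+8)/2 = 7.5.
Control values → pooled ranks: 72→4.5, 72→4.5, 59→6
Rank sum = 4.5 + 4.5 + 6 = 15

15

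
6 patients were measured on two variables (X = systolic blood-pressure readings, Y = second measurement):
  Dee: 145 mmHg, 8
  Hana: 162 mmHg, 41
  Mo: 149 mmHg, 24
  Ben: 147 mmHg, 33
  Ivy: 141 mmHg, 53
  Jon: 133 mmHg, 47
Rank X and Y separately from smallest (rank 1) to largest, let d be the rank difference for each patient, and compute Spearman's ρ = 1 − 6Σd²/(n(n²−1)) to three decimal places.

-0.429

Ranks of variable 1: 3, 6, 5, 4, 2, 1
Ranks of variable 2: 1, 4, 2, 3, 6, 5
d = r₁ − r₂: 2, 2, 3, 1, -4, -4
d²: 4, 4, 9, 1, 16, 16; Σd² = 50
ρ = 1 − 6·50/(6·35) = 1 − 300/210 = -0.429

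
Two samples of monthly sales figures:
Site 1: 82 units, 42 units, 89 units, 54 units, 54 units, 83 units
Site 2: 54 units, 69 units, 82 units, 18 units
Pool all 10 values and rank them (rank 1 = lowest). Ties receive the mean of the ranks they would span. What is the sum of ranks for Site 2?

Sorted (ascending): 18, 42, 54, 54, 54, 69, 82, 82, 83, 89
The 3 values of 54 occupy positions 3–5 → average rank 4.
The 2 values of 82 occupy positions 7–8 → average rank (7+8)/2 = 7.5.
Site 2 values → pooled ranks: 54→4, 69→6, 82→7.5, 18→1
Rank sum = 4 + 6 + 7.5 + 1 = 18.5

18.5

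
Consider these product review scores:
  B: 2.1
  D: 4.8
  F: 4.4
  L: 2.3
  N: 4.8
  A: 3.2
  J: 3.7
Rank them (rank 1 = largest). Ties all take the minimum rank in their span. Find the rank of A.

5

Sorted (descending): 4.8, 4.8, 4.4, 3.7, 3.2, 2.3, 2.1
The 2 values of 4.8 occupy positions 1–2 → each gets rank 1.
A has value 3.2 → rank 5.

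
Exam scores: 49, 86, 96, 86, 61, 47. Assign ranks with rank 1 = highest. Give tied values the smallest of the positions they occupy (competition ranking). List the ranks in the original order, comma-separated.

5, 2, 1, 2, 4, 6

Sorted (descending): 96, 86, 86, 61, 49, 47
The 2 values of 86 occupy positions 2–3 → each gets rank 2.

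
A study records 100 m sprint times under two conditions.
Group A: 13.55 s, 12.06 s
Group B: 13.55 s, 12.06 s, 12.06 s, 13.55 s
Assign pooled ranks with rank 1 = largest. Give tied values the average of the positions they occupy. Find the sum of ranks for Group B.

14

Sorted (descending): 13.55, 13.55, 13.55, 12.06, 12.06, 12.06
The 3 values of 13.55 occupy positions 1–3 → average rank 2.
The 3 values of 12.06 occupy positions 4–6 → average rank 5.
Group B values → pooled ranks: 13.55→2, 12.06→5, 12.06→5, 13.55→2
Rank sum = 2 + 5 + 5 + 2 = 14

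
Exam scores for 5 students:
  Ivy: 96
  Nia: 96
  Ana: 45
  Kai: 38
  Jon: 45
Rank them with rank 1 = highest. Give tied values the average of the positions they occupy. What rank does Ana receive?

3.5

Sorted (descending): 96, 96, 45, 45, 38
The 2 values of 96 occupy positions 1–2 → average rank (1+2)/2 = 1.5.
The 2 values of 45 occupy positions 3–4 → average rank (3+4)/2 = 3.5.
Ana has value 45 → rank 3.5.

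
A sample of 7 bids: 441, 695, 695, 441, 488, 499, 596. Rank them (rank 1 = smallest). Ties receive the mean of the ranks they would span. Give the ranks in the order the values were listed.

1.5, 6.5, 6.5, 1.5, 3, 4, 5

Sorted (ascending): 441, 441, 488, 499, 596, 695, 695
The 2 values of 441 occupy positions 1–2 → average rank (1+2)/2 = 1.5.
The 2 values of 695 occupy positions 6–7 → average rank (6+7)/2 = 6.5.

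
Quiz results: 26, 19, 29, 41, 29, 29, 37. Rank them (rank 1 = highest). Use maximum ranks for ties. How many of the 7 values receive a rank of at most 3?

2

Sorted (descending): 41, 37, 29, 29, 29, 26, 19
The 3 values of 29 occupy positions 3–5 → each gets rank 5.
Ranks ≤ 3: {1, 2} → 2 values.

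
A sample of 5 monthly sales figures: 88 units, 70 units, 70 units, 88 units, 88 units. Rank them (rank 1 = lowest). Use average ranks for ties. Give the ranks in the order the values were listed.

4, 1.5, 1.5, 4, 4

Sorted (ascending): 70, 70, 88, 88, 88
The 2 values of 70 occupy positions 1–2 → average rank (1+2)/2 = 1.5.
The 3 values of 88 occupy positions 3–5 → average rank 4.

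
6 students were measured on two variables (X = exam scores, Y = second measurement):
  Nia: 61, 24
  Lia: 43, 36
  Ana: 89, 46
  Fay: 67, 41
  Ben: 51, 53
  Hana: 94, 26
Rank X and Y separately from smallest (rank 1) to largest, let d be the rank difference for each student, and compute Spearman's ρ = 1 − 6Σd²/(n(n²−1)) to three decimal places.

-0.143

Ranks of variable 1: 3, 1, 5, 4, 2, 6
Ranks of variable 2: 1, 3, 5, 4, 6, 2
d = r₁ − r₂: 2, -2, 0, 0, -4, 4
d²: 4, 4, 0, 0, 16, 16; Σd² = 40
ρ = 1 − 6·40/(6·35) = 1 − 240/210 = -0.143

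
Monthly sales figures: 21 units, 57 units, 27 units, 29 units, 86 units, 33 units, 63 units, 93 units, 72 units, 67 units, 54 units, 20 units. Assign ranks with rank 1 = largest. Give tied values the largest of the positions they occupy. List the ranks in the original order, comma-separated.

11, 6, 10, 9, 2, 8, 5, 1, 3, 4, 7, 12

Sorted (descending): 93, 86, 72, 67, 63, 57, 54, 33, 29, 27, 21, 20
No ties — each value takes its position as its rank.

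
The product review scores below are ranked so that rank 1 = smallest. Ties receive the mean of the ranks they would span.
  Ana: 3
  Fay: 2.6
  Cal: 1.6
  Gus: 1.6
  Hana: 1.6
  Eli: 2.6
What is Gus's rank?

2

Sorted (ascending): 1.6, 1.6, 1.6, 2.6, 2.6, 3
The 3 values of 1.6 occupy positions 1–3 → average rank 2.
The 2 values of 2.6 occupy positions 4–5 → average rank (4+5)/2 = 4.5.
Gus has value 1.6 → rank 2.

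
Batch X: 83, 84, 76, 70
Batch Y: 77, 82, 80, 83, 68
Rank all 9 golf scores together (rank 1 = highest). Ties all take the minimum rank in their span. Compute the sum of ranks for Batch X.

18

Sorted (descending): 84, 83, 83, 82, 80, 77, 76, 70, 68
The 2 values of 83 occupy positions 2–3 → each gets rank 2.
Batch X values → pooled ranks: 83→2, 84→1, 76→7, 70→8
Rank sum = 2 + 1 + 7 + 8 = 18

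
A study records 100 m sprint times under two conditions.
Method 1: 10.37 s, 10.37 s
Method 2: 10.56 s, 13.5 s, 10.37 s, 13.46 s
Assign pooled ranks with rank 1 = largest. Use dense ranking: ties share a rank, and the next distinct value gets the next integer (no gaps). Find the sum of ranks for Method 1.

Sorted (descending): 13.5, 13.46, 10.56, 10.37, 10.37, 10.37
The 3 values of 10.37 share dense rank 4.
Remaining distinct values take the next consecutive integers.
Method 1 values → pooled ranks: 10.37→4, 10.37→4
Rank sum = 4 + 4 = 8

8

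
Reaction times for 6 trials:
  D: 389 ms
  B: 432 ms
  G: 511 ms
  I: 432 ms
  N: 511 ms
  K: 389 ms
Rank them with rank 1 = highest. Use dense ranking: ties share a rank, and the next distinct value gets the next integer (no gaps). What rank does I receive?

2

Sorted (descending): 511, 511, 432, 432, 389, 389
The 2 values of 511 share dense rank 1.
The 2 values of 432 share dense rank 2.
The 2 values of 389 share dense rank 3.
I has value 432 ms → rank 2.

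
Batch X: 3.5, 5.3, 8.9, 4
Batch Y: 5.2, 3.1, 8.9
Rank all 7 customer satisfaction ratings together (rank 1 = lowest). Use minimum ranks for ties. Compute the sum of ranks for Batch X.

16

Sorted (ascending): 3.1, 3.5, 4, 5.2, 5.3, 8.9, 8.9
The 2 values of 8.9 occupy positions 6–7 → each gets rank 6.
Batch X values → pooled ranks: 3.5→2, 5.3→5, 8.9→6, 4→3
Rank sum = 2 + 5 + 6 + 3 = 16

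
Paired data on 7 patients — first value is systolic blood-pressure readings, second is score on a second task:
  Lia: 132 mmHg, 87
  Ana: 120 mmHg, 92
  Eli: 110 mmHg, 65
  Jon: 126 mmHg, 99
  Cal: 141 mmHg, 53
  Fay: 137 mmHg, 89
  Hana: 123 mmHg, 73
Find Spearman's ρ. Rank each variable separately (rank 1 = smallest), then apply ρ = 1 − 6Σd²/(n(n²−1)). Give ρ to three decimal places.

-0.143

Ranks of variable 1: 5, 2, 1, 4, 7, 6, 3
Ranks of variable 2: 4, 6, 2, 7, 1, 5, 3
d = r₁ − r₂: 1, -4, -1, -3, 6, 1, 0
d²: 1, 16, 1, 9, 36, 1, 0; Σd² = 64
ρ = 1 − 6·64/(7·48) = 1 − 384/336 = -0.143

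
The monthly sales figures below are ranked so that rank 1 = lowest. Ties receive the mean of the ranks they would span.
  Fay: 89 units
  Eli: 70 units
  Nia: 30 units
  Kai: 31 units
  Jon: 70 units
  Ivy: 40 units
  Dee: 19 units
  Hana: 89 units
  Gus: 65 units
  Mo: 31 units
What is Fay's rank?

9.5

Sorted (ascending): 19, 30, 31, 31, 40, 65, 70, 70, 89, 89
The 2 values of 31 occupy positions 3–4 → average rank (3+4)/2 = 3.5.
The 2 values of 70 occupy positions 7–8 → average rank (7+8)/2 = 7.5.
The 2 values of 89 occupy positions 9–10 → average rank (9+10)/2 = 9.5.
Fay has value 89 units → rank 9.5.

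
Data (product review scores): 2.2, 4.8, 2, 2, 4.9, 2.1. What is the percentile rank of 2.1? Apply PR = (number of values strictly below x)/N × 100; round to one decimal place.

33.3

N = 6.
Strictly below 2.1: 2. Equal to 2.1: 1.
PR = 2/6 × 100 = 33.3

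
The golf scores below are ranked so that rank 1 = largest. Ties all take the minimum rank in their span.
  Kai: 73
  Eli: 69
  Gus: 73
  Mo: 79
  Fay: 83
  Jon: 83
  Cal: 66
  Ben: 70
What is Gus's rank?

4

Sorted (descending): 83, 83, 79, 73, 73, 70, 69, 66
The 2 values of 83 occupy positions 1–2 → each gets rank 1.
The 2 values of 73 occupy positions 4–5 → each gets rank 4.
Gus has value 73 → rank 4.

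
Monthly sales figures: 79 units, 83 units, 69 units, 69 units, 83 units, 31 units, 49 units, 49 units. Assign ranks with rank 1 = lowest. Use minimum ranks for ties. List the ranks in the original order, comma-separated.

6, 7, 4, 4, 7, 1, 2, 2

Sorted (ascending): 31, 49, 49, 69, 69, 79, 83, 83
The 2 values of 49 occupy positions 2–3 → each gets rank 2.
The 2 values of 69 occupy positions 4–5 → each gets rank 4.
The 2 values of 83 occupy positions 7–8 → each gets rank 7.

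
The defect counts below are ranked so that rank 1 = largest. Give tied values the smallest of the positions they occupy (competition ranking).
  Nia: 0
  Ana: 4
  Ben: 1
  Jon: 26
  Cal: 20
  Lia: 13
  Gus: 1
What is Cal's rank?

Sorted (descending): 26, 20, 13, 4, 1, 1, 0
The 2 values of 1 occupy positions 5–6 → each gets rank 5.
Cal has value 20 → rank 2.

2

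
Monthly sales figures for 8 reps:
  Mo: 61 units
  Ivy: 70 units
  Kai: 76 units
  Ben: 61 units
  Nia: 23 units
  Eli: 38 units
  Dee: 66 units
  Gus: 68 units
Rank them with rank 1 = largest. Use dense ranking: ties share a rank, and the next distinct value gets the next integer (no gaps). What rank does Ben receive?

5

Sorted (descending): 76, 70, 68, 66, 61, 61, 38, 23
The 2 values of 61 share dense rank 5.
Remaining distinct values take the next consecutive integers.
Ben has value 61 units → rank 5.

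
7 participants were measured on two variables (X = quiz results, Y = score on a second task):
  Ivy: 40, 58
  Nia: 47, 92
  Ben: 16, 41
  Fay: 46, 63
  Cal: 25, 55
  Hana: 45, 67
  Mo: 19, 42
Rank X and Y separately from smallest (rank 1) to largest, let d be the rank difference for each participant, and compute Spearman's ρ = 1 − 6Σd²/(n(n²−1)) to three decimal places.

0.964

Ranks of variable 1: 4, 7, 1, 6, 3, 5, 2
Ranks of variable 2: 4, 7, 1, 5, 3, 6, 2
d = r₁ − r₂: 0, 0, 0, 1, 0, -1, 0
d²: 0, 0, 0, 1, 0, 1, 0; Σd² = 2
ρ = 1 − 6·2/(7·48) = 1 − 12/336 = 0.964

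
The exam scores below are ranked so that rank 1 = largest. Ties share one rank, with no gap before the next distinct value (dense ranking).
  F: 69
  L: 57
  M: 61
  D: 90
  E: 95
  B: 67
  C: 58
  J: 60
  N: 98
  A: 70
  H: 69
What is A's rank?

Sorted (descending): 98, 95, 90, 70, 69, 69, 67, 61, 60, 58, 57
The 2 values of 69 share dense rank 5.
Remaining distinct values take the next consecutive integers.
A has value 70 → rank 4.

4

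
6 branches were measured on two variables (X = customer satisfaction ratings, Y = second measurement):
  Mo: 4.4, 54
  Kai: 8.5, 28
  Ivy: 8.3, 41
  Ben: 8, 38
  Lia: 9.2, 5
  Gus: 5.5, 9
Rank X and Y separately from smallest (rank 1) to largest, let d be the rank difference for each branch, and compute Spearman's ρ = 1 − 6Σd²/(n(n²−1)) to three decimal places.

-0.600

Ranks of variable 1: 1, 5, 4, 3, 6, 2
Ranks of variable 2: 6, 3, 5, 4, 1, 2
d = r₁ − r₂: -5, 2, -1, -1, 5, 0
d²: 25, 4, 1, 1, 25, 0; Σd² = 56
ρ = 1 − 6·56/(6·35) = 1 − 336/210 = -0.600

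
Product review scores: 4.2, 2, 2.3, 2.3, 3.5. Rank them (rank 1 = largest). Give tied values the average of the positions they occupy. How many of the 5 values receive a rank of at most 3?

Sorted (descending): 4.2, 3.5, 2.3, 2.3, 2
The 2 values of 2.3 occupy positions 3–4 → average rank (3+4)/2 = 3.5.
Ranks ≤ 3: {1, 2} → 2 values.

2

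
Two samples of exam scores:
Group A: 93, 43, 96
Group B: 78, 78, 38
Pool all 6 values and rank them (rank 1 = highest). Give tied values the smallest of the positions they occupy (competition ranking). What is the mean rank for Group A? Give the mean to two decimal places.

2.67

Sorted (descending): 96, 93, 78, 78, 43, 38
The 2 values of 78 occupy positions 3–4 → each gets rank 3.
Group A values → pooled ranks: 93→2, 43→5, 96→1
Mean rank = (2 + 5 + 1) / 3 = 2.67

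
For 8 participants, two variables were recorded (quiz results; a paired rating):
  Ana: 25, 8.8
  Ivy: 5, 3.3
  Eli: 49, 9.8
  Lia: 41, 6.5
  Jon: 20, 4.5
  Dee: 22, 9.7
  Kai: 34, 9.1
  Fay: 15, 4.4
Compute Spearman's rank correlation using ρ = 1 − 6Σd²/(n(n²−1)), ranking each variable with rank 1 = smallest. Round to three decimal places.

Ranks of variable 1: 5, 1, 8, 7, 3, 4, 6, 2
Ranks of variable 2: 5, 1, 8, 4, 3, 7, 6, 2
d = r₁ − r₂: 0, 0, 0, 3, 0, -3, 0, 0
d²: 0, 0, 0, 9, 0, 9, 0, 0; Σd² = 18
ρ = 1 − 6·18/(8·63) = 1 − 108/504 = 0.786

0.786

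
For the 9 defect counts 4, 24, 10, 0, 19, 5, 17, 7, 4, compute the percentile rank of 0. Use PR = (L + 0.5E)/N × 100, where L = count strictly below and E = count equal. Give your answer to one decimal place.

N = 9.
Strictly below 0: 0. Equal to 0: 1.
PR = (0 + 0.5·1)/9 × 100 = 5.6

5.6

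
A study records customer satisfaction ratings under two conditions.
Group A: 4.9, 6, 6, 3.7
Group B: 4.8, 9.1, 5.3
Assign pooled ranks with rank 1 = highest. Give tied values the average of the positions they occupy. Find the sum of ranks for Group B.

Sorted (descending): 9.1, 6, 6, 5.3, 4.9, 4.8, 3.7
The 2 values of 6 occupy positions 2–3 → average rank (2+3)/2 = 2.5.
Group B values → pooled ranks: 4.8→6, 9.1→1, 5.3→4
Rank sum = 6 + 1 + 4 = 11

11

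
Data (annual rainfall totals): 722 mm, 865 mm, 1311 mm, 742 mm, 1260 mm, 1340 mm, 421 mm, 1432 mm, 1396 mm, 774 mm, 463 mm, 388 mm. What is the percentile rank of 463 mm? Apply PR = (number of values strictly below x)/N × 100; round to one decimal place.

16.7

N = 12.
Strictly below 463: 2. Equal to 463: 1.
PR = 2/12 × 100 = 16.7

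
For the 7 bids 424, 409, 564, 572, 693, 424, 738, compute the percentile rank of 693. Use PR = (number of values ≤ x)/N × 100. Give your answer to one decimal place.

N = 7.
Strictly below 693: 5. Equal to 693: 1.
PR = 6/7 × 100 = 85.7

85.7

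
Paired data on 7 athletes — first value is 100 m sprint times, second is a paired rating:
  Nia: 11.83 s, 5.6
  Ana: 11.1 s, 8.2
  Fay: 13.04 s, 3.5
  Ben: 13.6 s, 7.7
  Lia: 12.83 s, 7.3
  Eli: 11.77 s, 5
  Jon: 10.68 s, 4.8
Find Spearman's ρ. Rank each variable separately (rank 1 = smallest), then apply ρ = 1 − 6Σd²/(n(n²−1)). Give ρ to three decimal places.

0.071

Ranks of variable 1: 4, 2, 6, 7, 5, 3, 1
Ranks of variable 2: 4, 7, 1, 6, 5, 3, 2
d = r₁ − r₂: 0, -5, 5, 1, 0, 0, -1
d²: 0, 25, 25, 1, 0, 0, 1; Σd² = 52
ρ = 1 − 6·52/(7·48) = 1 − 312/336 = 0.071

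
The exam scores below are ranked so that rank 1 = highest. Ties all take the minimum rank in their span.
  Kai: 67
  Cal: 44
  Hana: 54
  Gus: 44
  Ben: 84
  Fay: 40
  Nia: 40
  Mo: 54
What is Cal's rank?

5

Sorted (descending): 84, 67, 54, 54, 44, 44, 40, 40
The 2 values of 54 occupy positions 3–4 → each gets rank 3.
The 2 values of 44 occupy positions 5–6 → each gets rank 5.
The 2 values of 40 occupy positions 7–8 → each gets rank 7.
Cal has value 44 → rank 5.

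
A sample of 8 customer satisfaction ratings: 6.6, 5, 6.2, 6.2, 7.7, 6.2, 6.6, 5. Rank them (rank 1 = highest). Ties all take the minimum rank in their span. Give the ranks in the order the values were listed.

Sorted (descending): 7.7, 6.6, 6.6, 6.2, 6.2, 6.2, 5, 5
The 2 values of 6.6 occupy positions 2–3 → each gets rank 2.
The 3 values of 6.2 occupy positions 4–6 → each gets rank 4.
The 2 values of 5 occupy positions 7–8 → each gets rank 7.

2, 7, 4, 4, 1, 4, 2, 7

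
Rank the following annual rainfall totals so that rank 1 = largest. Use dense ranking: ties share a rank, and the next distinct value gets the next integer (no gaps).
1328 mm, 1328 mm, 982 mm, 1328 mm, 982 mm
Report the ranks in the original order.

Sorted (descending): 1328, 1328, 1328, 982, 982
The 3 values of 1328 share dense rank 1.
The 2 values of 982 share dense rank 2.

1, 1, 2, 1, 2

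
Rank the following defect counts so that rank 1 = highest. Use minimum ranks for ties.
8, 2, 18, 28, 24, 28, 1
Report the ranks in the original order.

5, 6, 4, 1, 3, 1, 7

Sorted (descending): 28, 28, 24, 18, 8, 2, 1
The 2 values of 28 occupy positions 1–2 → each gets rank 1.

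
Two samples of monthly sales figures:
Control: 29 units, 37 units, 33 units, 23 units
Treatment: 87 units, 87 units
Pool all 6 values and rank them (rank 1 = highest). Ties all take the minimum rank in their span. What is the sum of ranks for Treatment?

Sorted (descending): 87, 87, 37, 33, 29, 23
The 2 values of 87 occupy positions 1–2 → each gets rank 1.
Treatment values → pooled ranks: 87→1, 87→1
Rank sum = 1 + 1 = 2

2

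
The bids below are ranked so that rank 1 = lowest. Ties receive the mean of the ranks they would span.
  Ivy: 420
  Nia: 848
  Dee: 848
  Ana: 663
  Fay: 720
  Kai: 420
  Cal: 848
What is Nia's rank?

Sorted (ascending): 420, 420, 663, 720, 848, 848, 848
The 2 values of 420 occupy positions 1–2 → average rank (1+2)/2 = 1.5.
The 3 values of 848 occupy positions 5–7 → average rank 6.
Nia has value 848 → rank 6.

6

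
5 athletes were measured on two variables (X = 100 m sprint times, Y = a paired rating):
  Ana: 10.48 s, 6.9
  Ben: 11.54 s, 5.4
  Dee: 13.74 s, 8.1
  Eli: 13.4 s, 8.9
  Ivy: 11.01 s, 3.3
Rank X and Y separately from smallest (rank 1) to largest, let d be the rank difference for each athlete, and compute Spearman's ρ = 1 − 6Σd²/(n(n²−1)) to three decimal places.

0.600

Ranks of variable 1: 1, 3, 5, 4, 2
Ranks of variable 2: 3, 2, 4, 5, 1
d = r₁ − r₂: -2, 1, 1, -1, 1
d²: 4, 1, 1, 1, 1; Σd² = 8
ρ = 1 − 6·8/(5·24) = 1 − 48/120 = 0.600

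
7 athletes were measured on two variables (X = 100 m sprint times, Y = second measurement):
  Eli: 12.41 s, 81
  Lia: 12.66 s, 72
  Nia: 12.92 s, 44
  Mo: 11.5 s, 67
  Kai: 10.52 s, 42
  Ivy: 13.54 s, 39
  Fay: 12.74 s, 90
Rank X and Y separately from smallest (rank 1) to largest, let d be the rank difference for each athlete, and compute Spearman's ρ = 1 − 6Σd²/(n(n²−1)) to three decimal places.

Ranks of variable 1: 3, 4, 6, 2, 1, 7, 5
Ranks of variable 2: 6, 5, 3, 4, 2, 1, 7
d = r₁ − r₂: -3, -1, 3, -2, -1, 6, -2
d²: 9, 1, 9, 4, 1, 36, 4; Σd² = 64
ρ = 1 − 6·64/(7·48) = 1 − 384/336 = -0.143

-0.143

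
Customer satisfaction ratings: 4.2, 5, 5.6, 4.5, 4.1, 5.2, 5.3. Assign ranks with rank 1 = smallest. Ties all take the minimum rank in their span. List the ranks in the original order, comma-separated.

Sorted (ascending): 4.1, 4.2, 4.5, 5, 5.2, 5.3, 5.6
No ties — each value takes its position as its rank.

2, 4, 7, 3, 1, 5, 6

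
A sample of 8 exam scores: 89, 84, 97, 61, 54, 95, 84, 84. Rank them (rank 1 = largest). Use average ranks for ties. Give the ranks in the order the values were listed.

Sorted (descending): 97, 95, 89, 84, 84, 84, 61, 54
The 3 values of 84 occupy positions 4–6 → average rank 5.

3, 5, 1, 7, 8, 2, 5, 5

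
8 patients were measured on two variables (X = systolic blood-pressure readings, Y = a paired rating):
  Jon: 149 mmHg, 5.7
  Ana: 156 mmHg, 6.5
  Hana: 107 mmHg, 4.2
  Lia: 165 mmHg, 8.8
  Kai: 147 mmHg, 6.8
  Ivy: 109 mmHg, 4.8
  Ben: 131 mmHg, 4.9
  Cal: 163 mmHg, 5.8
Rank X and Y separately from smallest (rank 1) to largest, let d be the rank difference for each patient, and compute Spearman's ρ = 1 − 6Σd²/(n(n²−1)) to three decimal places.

Ranks of variable 1: 5, 6, 1, 8, 4, 2, 3, 7
Ranks of variable 2: 4, 6, 1, 8, 7, 2, 3, 5
d = r₁ − r₂: 1, 0, 0, 0, -3, 0, 0, 2
d²: 1, 0, 0, 0, 9, 0, 0, 4; Σd² = 14
ρ = 1 − 6·14/(8·63) = 1 − 84/504 = 0.833

0.833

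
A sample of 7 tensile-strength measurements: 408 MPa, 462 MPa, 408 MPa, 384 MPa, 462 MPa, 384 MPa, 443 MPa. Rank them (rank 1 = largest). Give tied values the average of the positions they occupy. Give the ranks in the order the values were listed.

4.5, 1.5, 4.5, 6.5, 1.5, 6.5, 3

Sorted (descending): 462, 462, 443, 408, 408, 384, 384
The 2 values of 462 occupy positions 1–2 → average rank (1+2)/2 = 1.5.
The 2 values of 408 occupy positions 4–5 → average rank (4+5)/2 = 4.5.
The 2 values of 384 occupy positions 6–7 → average rank (6+7)/2 = 6.5.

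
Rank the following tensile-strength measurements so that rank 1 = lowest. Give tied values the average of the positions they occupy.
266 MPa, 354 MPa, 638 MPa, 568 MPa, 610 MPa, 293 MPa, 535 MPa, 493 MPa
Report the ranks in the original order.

Sorted (ascending): 266, 293, 354, 493, 535, 568, 610, 638
No ties — each value takes its position as its rank.

1, 3, 8, 6, 7, 2, 5, 4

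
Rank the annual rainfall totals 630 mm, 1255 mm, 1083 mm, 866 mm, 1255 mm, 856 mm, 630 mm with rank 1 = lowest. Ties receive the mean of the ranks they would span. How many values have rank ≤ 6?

5

Sorted (ascending): 630, 630, 856, 866, 1083, 1255, 1255
The 2 values of 630 occupy positions 1–2 → average rank (1+2)/2 = 1.5.
The 2 values of 1255 occupy positions 6–7 → average rank (6+7)/2 = 6.5.
Ranks ≤ 6: {1.5, 1.5, 3, 4, 5} → 5 values.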